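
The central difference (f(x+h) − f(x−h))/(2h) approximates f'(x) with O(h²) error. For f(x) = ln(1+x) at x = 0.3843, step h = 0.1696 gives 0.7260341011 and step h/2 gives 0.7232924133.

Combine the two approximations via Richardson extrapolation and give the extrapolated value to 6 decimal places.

0.722379

The method has order 2: 2^2 = 4.
4×0.7232924133 − 0.7260341011 = 2.1671355521
Divide by 2^2 − 1 = 3.
Result: 0.7223785174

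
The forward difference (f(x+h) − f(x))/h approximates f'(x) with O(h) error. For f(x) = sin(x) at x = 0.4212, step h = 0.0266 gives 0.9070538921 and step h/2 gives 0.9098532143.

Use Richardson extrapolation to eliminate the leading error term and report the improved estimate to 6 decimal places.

0.912653

With r = 1 the leading error scales as h^1, so the weight is 2^1 = 2.
2*0.9098532143 = 1.8197064286; subtract 0.9070538921 → 0.9126525365
Extrapolated: 0.9126525365 / 1 = 0.9126525365
Shift from A(h/2): +0.0027993222.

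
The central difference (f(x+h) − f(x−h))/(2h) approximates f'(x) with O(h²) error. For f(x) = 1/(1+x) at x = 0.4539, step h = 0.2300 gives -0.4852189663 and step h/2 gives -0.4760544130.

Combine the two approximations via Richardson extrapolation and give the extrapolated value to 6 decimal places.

-0.473000

The method has order 2: 2^2 = 4.
Top: 4(-0.4760544130) − (-0.4852189663) = -1.4189986857
R = (-1.4189986857)/3 = -0.4729995619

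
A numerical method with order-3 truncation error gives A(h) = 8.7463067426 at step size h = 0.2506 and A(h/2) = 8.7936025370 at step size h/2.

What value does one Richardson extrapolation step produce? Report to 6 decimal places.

Order 3 gives 2^r = 8 and 2^r − 1 = 7.
Top: 8(8.7936025370) − (8.7463067426) = 61.6025135534
Denominator 8 − 1 = 7.
R = 61.6025135534/7 = 8.8003590791

8.800359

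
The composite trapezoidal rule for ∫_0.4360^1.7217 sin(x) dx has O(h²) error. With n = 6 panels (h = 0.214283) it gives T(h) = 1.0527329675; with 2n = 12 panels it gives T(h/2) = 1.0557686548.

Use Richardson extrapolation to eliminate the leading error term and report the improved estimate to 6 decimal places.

1.056781

Error is O(h^2); halving h shrinks it by 2^2 = 4.
Top: 4(1.0557686548) − (1.0527329675) = 3.1703416517
(4*1.0557686548 − 1.0527329675)/(4 − 1) = 1.0567805506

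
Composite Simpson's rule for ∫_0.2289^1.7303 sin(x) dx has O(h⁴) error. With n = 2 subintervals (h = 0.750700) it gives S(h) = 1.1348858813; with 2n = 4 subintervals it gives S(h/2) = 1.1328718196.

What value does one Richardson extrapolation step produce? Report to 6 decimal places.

1.132738

Error is O(h^4); halving h shrinks it by 2^4 = 16.
16 × 1.1328718196 = 18.1259491136; subtract 1.1348858813 → 16.9910632323
Denominator 16 − 1 = 15.
(16 × 1.1328718196 − 1.1348858813)/(16 − 1) = 1.1327375488
Shift from A(h/2): −0.0001342708.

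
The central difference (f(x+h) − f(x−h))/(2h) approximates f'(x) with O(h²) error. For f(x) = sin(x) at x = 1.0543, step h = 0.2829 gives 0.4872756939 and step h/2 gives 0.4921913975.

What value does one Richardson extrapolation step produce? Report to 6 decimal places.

Leading term ∝ h^2; use weight 4 = 2^2.
4·0.4921913975 − 0.4872756939 = 1.4814898961
Denominator 4 − 1 = 3.
1.4814898961 ÷ 3 = 0.4938299654

0.493830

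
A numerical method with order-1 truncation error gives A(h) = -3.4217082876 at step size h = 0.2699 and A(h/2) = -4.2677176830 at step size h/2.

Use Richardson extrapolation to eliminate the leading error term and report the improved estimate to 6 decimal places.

-5.113727

The method has order 1: 2^1 = 2.
Difference of the inputs: -4.2677176830 − (-3.4217082876) = -0.8460093954
Correction (A(h/2) − A(h))/(2 − 1) = (-0.8460093954)/1 = -0.8460093954
R = -4.2677176830 − 0.8460093954 = -5.1137270784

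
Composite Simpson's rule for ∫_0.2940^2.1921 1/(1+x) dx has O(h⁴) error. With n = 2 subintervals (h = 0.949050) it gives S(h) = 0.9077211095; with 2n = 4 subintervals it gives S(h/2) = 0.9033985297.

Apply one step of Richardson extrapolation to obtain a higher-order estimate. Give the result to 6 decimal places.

0.903110

Error is O(h^4); halving h shrinks it by 2^4 = 16.
Difference of the inputs: 0.9033985297 − 0.9077211095 = -0.0043225798
Divide by 2^4 − 1 = 15: (-0.0043225798)/15 = -0.0002881720
R = A(h/2) + (A(h/2) − A(h))/15 = 0.9033985297 − 0.0002881720 = 0.9031103577
Shift from A(h/2): −0.0002881720.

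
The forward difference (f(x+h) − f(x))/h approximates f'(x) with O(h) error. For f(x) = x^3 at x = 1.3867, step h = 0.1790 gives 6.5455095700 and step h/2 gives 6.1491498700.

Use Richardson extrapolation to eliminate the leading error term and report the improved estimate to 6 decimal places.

The method has order 1: 2^1 = 2.
2×6.1491498700 − 6.5455095700 = 5.7527901700
R = 5.7527901700/1 = 5.7527901700
Correction |R − A(h/2)| = 3.964e-01; gap |A(h/2) − A(h)| = 3.964e-01.

5.752790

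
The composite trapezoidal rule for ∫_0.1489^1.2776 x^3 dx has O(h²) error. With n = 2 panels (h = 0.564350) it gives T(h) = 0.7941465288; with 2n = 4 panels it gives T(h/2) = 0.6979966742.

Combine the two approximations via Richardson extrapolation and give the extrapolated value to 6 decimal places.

0.665947

With r = 2 the leading error scales as h^2, so the weight is 2^2 = 4.
4×0.6979966742 = 2.7919866968; subtract 0.7941465288 → 1.9978401680
(4×0.6979966742 − 0.7941465288)/(4 − 1) = 0.6659467227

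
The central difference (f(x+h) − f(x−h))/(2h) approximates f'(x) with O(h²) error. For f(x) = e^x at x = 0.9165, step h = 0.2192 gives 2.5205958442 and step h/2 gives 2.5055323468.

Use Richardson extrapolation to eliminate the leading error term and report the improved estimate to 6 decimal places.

Leading term ∝ h^2; use weight 4 = 2^2.
A(h/2) − A(h) = 2.5055323468 − 2.5205958442 = -0.0150634974
Divide by 2^2 − 1 = 3: (-0.0150634974)/3 = -0.0050211658
R = 2.5055323468 − 0.0050211658 = 2.5005111810

2.500511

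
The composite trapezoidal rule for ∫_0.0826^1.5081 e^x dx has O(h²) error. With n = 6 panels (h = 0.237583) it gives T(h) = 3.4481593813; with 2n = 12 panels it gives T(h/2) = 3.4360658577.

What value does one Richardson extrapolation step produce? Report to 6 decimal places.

3.432035

Error is O(h^2); halving h shrinks it by 2^2 = 4.
4·3.4360658577 − 3.4481593813 = 10.2961040495
Extrapolated: 10.2961040495 / 3 = 3.4320346832
Correction |R − A(h/2)| = 4.031e-03; gap |A(h/2) − A(h)| = 1.209e-02.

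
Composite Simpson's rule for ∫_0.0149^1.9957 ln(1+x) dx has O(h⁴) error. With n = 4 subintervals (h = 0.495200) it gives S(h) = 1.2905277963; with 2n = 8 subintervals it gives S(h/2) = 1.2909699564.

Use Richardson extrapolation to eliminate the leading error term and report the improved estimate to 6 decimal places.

1.290999

r = 4, so 2^r = 16.
16*1.2909699564 − 1.2905277963 = 19.3649915061
Denominator 16 − 1 = 15.
So the Richardson estimate is 1.2909994337.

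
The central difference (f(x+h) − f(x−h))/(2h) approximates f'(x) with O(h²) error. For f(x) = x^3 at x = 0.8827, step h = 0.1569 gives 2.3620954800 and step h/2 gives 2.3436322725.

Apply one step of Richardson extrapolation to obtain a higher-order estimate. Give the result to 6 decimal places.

2.337478

Error is O(h^2); halving h shrinks it by 2^2 = 4.
Top: 4(2.3436322725) − (2.3620954800) = 7.0124336100
Extrapolated: 7.0124336100 / 3 = 2.3374778700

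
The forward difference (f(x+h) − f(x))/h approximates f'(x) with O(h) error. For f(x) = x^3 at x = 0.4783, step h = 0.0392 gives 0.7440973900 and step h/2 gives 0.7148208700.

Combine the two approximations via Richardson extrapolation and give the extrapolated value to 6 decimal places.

Error is O(h^1); halving h shrinks it by 2^1 = 2.
Numerator 2*A(h/2) − A(h) = 2*0.7148208700 − 0.7440973900 = 0.6855443500
R = 0.6855443500/1 = 0.6855443500

0.685544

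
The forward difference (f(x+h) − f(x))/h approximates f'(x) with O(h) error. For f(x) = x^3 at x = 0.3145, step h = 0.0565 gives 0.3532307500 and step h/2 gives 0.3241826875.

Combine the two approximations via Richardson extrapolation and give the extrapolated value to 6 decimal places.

0.295135

With r = 1 the leading error scales as h^1, so the weight is 2^1 = 2.
Difference of the inputs: 0.3241826875 − 0.3532307500 = -0.0290480625
Correction (A(h/2) − A(h))/(2 − 1) = (-0.0290480625)/1 = -0.0290480625
R = A(h/2) + (A(h/2) − A(h))/1 = 0.3241826875 − 0.0290480625 = 0.2951346250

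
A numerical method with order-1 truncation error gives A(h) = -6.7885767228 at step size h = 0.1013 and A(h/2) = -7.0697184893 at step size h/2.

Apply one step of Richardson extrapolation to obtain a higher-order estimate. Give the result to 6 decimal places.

-7.350860

The method has order 1: 2^1 = 2.
2·(-7.0697184893) − (-6.7885767228) = -7.3508602558
(2·(-7.0697184893) − (-6.7885767228))/(2 − 1) = -7.3508602558
Gap between inputs: 2.811e-01; correction applied: −0.2811417665.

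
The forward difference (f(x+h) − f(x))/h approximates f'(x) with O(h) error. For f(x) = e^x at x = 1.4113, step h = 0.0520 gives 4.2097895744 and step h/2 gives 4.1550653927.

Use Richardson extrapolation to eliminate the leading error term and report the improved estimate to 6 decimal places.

4.100341

r = 1: numerator weight 2, denominator 1.
2*4.1550653927 = 8.3101307854; 8.3101307854 − 4.2097895744 = 4.1003412110
Denominator 2 − 1 = 1.
Result: 4.1003412110
Gap between inputs: 5.472e-02; correction applied: −0.0547241817.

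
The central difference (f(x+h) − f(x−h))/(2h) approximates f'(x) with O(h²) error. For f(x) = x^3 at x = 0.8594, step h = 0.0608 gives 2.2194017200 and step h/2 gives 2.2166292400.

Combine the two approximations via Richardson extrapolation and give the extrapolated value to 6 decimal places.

r = 2: numerator weight 4, denominator 3.
Numerator 4 × A(h/2) − A(h) = 4 × 2.2166292400 − 2.2194017200 = 6.6471152400
(4 × 2.2166292400 − 2.2194017200)/(4 − 1) = 2.2157050800

2.215705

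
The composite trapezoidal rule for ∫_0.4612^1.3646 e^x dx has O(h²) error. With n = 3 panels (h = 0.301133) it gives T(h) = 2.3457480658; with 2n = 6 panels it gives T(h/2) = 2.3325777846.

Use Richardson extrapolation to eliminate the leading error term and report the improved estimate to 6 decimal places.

Leading term ∝ h^2; use weight 4 = 2^2.
Numerator 4·A(h/2) − A(h) = 4·2.3325777846 − 2.3457480658 = 6.9845630726
Extrapolated: 6.9845630726 / 3 = 2.3281876909

2.328188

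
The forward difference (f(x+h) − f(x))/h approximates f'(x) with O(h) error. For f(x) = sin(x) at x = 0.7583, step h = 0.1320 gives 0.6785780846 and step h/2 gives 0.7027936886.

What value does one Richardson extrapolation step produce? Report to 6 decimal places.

The method has order 1: 2^1 = 2.
Numerator 2*A(h/2) − A(h) = 2*0.7027936886 − 0.6785780846 = 0.7270092926
Extrapolated: 0.7270092926 / 1 = 0.7270092926
Gap between inputs: 2.422e-02; correction applied: +0.0242156040.

0.727009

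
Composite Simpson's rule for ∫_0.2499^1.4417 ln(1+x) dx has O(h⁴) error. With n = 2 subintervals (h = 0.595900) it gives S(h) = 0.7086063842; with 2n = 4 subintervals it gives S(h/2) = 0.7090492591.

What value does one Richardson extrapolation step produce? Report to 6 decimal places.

The method has order 4: 2^4 = 16.
16 × 0.7090492591 = 11.3447881456; subtract 0.7086063842 → 10.6361817614
Divide by 2^4 − 1 = 15.
10.6361817614 ÷ 15 = 0.7090787841

0.709079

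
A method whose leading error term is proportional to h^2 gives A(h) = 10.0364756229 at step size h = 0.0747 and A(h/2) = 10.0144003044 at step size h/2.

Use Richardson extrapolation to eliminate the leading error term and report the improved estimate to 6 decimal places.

10.007042

r = 2, so 2^r = 4.
2^2·A(h/2) = 40.0576012176; minus A(h) gives 30.0211255947.
(4·10.0144003044 − 10.0364756229)/(4 − 1) = 10.0070418649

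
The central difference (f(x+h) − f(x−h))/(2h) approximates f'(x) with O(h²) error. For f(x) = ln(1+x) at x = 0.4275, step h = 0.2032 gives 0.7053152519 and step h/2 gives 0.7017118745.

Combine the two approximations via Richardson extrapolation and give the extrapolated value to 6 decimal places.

With r = 2 the leading error scales as h^2, so the weight is 2^2 = 4.
4*0.7017118745 = 2.8068474980; subtract 0.7053152519 → 2.1015322461
Divide by 2^2 − 1 = 3.
Result: 0.7005107487

0.700511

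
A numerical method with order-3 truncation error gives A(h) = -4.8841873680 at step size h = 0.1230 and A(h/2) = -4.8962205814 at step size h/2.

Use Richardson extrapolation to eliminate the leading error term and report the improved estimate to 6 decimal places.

-4.897940

r = 3: numerator weight 8, denominator 7.
8·(-4.8962205814) = -39.1697646512; (-39.1697646512) − (-4.8841873680) = -34.2855772832
(-34.2855772832) ÷ 7 = -4.8979396119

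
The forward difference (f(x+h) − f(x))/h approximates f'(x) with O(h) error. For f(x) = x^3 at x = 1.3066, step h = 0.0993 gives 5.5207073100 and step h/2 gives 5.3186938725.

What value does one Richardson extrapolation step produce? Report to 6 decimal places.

Method order is 1; weight 2^1 = 2.
2*5.3186938725 = 10.6373877450; 10.6373877450 − 5.5207073100 = 5.1166804350
Denominator 2 − 1 = 1.
So the Richardson estimate is 5.1166804350.

5.116680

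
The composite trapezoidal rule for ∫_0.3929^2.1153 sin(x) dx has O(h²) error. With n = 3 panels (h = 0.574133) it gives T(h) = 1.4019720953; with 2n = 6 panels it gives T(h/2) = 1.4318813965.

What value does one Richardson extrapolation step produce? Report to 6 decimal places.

r = 2: numerator weight 4, denominator 3.
Numerator 4·A(h/2) − A(h) = 4·1.4318813965 − 1.4019720953 = 4.3255534907
(4·1.4318813965 − 1.4019720953)/(4 − 1) = 1.4418511636
Correction |R − A(h/2)| = 9.970e-03; gap |A(h/2) − A(h)| = 2.991e-02.

1.441851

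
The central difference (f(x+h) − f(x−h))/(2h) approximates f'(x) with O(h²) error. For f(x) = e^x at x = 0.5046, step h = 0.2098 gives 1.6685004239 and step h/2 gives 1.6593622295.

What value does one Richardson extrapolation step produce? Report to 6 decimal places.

Error is O(h^2); halving h shrinks it by 2^2 = 4.
A(h/2) − A(h) = 1.6593622295 − 1.6685004239 = -0.0091381944
Divide by 2^2 − 1 = 3: (-0.0091381944)/3 = -0.0030460648
R = 1.6593622295 − 0.0030460648 = 1.6563161647
Gap between inputs: 9.138e-03; correction applied: −0.0030460648.

1.656316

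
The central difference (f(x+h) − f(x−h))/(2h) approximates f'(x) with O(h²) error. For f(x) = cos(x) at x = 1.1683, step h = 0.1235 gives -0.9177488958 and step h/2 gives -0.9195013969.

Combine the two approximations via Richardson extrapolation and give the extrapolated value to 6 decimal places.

-0.920086

r = 2: numerator weight 4, denominator 3.
Difference of the inputs: -0.9195013969 − (-0.9177488958) = -0.0017525011
Divide by 2^2 − 1 = 3: (-0.0017525011)/3 = -0.0005841670
R = -0.9195013969 − 0.0005841670 = -0.9200855639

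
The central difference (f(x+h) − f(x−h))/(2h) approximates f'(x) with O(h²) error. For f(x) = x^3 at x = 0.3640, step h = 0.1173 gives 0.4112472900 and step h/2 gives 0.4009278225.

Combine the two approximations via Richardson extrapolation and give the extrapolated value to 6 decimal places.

r = 2: numerator weight 4, denominator 3.
4×0.4009278225 = 1.6037112900; 1.6037112900 − 0.4112472900 = 1.1924640000
R = 1.1924640000/3 = 0.3974880000

0.397488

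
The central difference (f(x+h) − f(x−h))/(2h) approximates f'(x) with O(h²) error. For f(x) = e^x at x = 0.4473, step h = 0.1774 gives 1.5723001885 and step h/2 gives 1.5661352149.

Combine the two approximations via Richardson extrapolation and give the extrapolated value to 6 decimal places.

The method has order 2: 2^2 = 4.
Numerator 4 × A(h/2) − A(h) = 4 × 1.5661352149 − 1.5723001885 = 4.6922406711
Divide by 2^2 − 1 = 3.
4.6922406711 ÷ 3 = 1.5640802237
Correction |R − A(h/2)| = 2.055e-03; gap |A(h/2) − A(h)| = 6.165e-03.

1.564080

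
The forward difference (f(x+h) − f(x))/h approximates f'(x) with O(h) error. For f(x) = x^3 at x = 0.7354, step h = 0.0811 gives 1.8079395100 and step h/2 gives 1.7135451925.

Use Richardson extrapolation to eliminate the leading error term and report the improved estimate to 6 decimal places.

1.619151

r = 1, so 2^r = 2.
2^1×A(h/2) = 3.4270903850; minus A(h) gives 1.6191508750.
Denominator 2 − 1 = 1.
So the Richardson estimate is 1.6191508750.
Shift from A(h/2): −0.0943943175.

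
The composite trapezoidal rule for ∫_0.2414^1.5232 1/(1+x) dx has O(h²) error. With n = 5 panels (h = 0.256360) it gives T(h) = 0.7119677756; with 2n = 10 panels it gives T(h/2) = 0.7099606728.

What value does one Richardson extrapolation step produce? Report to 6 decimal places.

Method order is 2; weight 2^2 = 4.
4·0.7099606728 = 2.8398426912; 2.8398426912 − 0.7119677756 = 2.1278749156
R = 2.1278749156/3 = 0.7092916385

0.709292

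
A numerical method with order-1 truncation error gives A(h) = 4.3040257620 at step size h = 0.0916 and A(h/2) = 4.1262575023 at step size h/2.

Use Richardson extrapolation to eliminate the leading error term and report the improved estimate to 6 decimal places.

Method order is 1; weight 2^1 = 2.
2·4.1262575023 − 4.3040257620 = 3.9484892426
3.9484892426 ÷ 1 = 3.9484892426

3.948489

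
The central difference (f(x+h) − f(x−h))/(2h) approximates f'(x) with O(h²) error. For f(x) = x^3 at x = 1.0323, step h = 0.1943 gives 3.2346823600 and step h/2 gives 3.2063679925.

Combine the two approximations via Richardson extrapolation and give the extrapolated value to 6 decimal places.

3.196930

Order 2 gives 2^r = 4 and 2^r − 1 = 3.
4×3.2063679925 − 3.2346823600 = 9.5907896100
Denominator 4 − 1 = 3.
Extrapolated: 9.5907896100 / 3 = 3.1969298700
Shift from A(h/2): −0.0094381225.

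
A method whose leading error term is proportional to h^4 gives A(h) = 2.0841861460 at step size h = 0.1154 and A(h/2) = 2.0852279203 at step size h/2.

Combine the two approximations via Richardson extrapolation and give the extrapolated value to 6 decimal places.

2.085297

r = 4, so 2^r = 16.
Top: 16(2.0852279203) − (2.0841861460) = 31.2794605788
Denominator 16 − 1 = 15.
Result: 2.0852973719
Gap between inputs: 1.042e-03; correction applied: +0.0000694516.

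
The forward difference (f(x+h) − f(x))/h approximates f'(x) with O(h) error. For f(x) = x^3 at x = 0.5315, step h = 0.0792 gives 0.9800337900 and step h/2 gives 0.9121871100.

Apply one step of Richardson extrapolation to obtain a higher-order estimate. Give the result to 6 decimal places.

With r = 1 the leading error scales as h^1, so the weight is 2^1 = 2.
2*0.9121871100 − 0.9800337900 = 0.8443404300
Denominator 2 − 1 = 1.
Extrapolated: 0.8443404300 / 1 = 0.8443404300

0.844340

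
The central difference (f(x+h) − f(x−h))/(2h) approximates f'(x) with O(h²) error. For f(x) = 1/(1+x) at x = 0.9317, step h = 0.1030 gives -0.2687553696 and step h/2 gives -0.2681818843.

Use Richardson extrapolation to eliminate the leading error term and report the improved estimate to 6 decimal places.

-0.267991

The method has order 2: 2^2 = 4.
2^2 × A(h/2) = -1.0727275372; minus A(h) gives -0.8039721676.
(-0.8039721676) ÷ 3 = -0.2679907225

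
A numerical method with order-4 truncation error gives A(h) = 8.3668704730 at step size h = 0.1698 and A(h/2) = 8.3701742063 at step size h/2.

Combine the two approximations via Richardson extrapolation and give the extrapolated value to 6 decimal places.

Leading term ∝ h^4; use weight 16 = 2^4.
16 × 8.3701742063 − 8.3668704730 = 125.5559168278
Divide by 2^4 − 1 = 15.
125.5559168278 ÷ 15 = 8.3703944552

8.370394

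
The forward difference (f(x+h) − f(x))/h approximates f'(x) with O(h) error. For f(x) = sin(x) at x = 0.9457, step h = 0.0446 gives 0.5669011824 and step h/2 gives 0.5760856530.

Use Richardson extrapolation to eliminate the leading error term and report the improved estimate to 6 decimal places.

0.585270

Method order is 1; weight 2^1 = 2.
Weighted: 1.1521713060 − 0.5669011824 = 0.5852701236
0.5852701236 ÷ 1 = 0.5852701236
Correction |R − A(h/2)| = 9.184e-03; gap |A(h/2) − A(h)| = 9.184e-03.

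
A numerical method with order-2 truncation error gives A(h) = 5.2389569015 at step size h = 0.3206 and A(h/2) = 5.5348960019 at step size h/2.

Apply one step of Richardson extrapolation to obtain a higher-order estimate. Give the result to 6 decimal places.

5.633542

Error is O(h^2); halving h shrinks it by 2^2 = 4.
4 × 5.5348960019 − 5.2389569015 = 16.9006271061
Divide by 2^2 − 1 = 3.
Extrapolated: 16.9006271061 / 3 = 5.6335423687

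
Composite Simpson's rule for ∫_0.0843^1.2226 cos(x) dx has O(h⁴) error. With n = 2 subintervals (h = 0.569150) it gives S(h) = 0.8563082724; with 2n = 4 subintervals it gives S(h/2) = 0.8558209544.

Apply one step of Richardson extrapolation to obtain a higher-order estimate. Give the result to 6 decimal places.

The method has order 4: 2^4 = 16.
Weighted: 13.6931352704 − 0.8563082724 = 12.8368269980
R = 12.8368269980/15 = 0.8557884665

0.855788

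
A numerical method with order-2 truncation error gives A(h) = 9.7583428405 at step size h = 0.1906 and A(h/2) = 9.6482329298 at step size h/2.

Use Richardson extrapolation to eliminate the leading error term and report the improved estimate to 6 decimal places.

The method has order 2: 2^2 = 4.
4*9.6482329298 = 38.5929317192; subtract 9.7583428405 → 28.8345888787
28.8345888787 ÷ 3 = 9.6115296262
Correction |R − A(h/2)| = 3.670e-02; gap |A(h/2) − A(h)| = 1.101e-01.

9.611530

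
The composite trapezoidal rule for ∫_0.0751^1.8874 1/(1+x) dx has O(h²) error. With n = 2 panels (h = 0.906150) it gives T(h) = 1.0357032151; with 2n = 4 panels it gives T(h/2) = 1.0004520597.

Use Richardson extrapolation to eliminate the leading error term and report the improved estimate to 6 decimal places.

Order 2 gives 2^r = 4 and 2^r − 1 = 3.
2^2*A(h/2) = 4.0018082388; minus A(h) gives 2.9661050237.
Denominator 4 − 1 = 3.
2.9661050237 ÷ 3 = 0.9887016746

0.988702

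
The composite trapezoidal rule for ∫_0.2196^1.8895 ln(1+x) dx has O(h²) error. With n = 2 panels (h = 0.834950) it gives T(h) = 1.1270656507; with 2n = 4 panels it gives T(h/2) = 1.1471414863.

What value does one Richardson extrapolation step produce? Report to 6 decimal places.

1.153833

Leading term ∝ h^2; use weight 4 = 2^2.
Top: 4(1.1471414863) − (1.1270656507) = 3.4615002945
Divide by 2^2 − 1 = 3.
Result: 1.1538334315
Correction |R − A(h/2)| = 6.692e-03; gap |A(h/2) − A(h)| = 2.008e-02.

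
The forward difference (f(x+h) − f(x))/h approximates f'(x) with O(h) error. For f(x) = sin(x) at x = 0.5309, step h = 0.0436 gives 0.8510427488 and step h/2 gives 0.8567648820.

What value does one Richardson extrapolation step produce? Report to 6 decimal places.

r = 1: numerator weight 2, denominator 1.
Difference of the inputs: 0.8567648820 − 0.8510427488 = 0.0057221332
Correction (A(h/2) − A(h))/(2 − 1) = 0.0057221332/1 = 0.0057221332
R = 0.8567648820 + 0.0057221332 = 0.8624870152

0.862487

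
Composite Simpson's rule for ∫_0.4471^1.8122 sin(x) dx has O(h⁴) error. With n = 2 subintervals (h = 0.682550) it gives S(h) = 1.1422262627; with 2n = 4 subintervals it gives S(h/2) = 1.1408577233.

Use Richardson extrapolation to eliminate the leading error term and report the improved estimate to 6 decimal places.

Leading term ∝ h^4; use weight 16 = 2^4.
Numerator 16 × A(h/2) − A(h) = 16 × 1.1408577233 − 1.1422262627 = 17.1114973101
(16 × 1.1408577233 − 1.1422262627)/(16 − 1) = 1.1407664873

1.140766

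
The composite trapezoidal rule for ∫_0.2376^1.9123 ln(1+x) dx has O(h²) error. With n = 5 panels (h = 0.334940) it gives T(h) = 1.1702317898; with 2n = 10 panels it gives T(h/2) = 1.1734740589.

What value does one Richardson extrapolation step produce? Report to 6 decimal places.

r = 2: numerator weight 4, denominator 3.
4×1.1734740589 − 1.1702317898 = 3.5236644458
3.5236644458 ÷ 3 = 1.1745548153

1.174555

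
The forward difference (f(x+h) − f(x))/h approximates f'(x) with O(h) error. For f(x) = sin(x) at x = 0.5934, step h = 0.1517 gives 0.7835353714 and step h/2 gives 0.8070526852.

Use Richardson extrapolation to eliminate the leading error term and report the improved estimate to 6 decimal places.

r = 1: numerator weight 2, denominator 1.
2 × 0.8070526852 = 1.6141053704; subtract 0.7835353714 → 0.8305699990
R = 0.8305699990/1 = 0.8305699990
Shift from A(h/2): +0.0235173138.

0.830570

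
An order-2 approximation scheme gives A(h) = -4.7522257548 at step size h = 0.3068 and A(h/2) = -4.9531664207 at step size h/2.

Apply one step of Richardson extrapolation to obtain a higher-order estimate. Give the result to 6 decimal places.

-5.020147

r = 2, so 2^r = 4.
Difference of the inputs: -4.9531664207 − (-4.7522257548) = -0.2009406659
Correction (A(h/2) − A(h))/(4 − 1) = (-0.2009406659)/3 = -0.0669802220
R = -4.9531664207 − 0.0669802220 = -5.0201466427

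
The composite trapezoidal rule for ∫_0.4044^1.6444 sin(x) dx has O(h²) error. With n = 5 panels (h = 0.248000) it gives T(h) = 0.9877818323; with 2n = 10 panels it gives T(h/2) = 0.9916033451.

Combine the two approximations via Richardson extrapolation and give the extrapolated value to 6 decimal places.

0.992877

The method has order 2: 2^2 = 4.
4*0.9916033451 = 3.9664133804; 3.9664133804 − 0.9877818323 = 2.9786315481
Divide by 2^2 − 1 = 3.
(4*0.9916033451 − 0.9877818323)/(4 − 1) = 0.9928771827
Shift from A(h/2): +0.0012738376.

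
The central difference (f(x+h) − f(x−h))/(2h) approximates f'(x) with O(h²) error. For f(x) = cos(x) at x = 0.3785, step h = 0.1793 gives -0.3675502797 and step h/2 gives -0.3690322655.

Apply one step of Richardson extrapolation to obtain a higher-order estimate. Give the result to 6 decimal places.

Order 2 gives 2^r = 4 and 2^r − 1 = 3.
Numerator 4·A(h/2) − A(h) = 4·(-0.3690322655) − (-0.3675502797) = -1.1085787823
(4·(-0.3690322655) − (-0.3675502797))/(4 − 1) = -0.3695262608

-0.369526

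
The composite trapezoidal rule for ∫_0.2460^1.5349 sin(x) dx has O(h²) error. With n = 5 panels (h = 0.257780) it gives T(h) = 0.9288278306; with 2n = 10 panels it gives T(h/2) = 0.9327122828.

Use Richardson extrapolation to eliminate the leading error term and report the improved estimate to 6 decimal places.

0.934007

With r = 2 the leading error scales as h^2, so the weight is 2^2 = 4.
4×0.9327122828 − 0.9288278306 = 2.8020213006
Extrapolated: 2.8020213006 / 3 = 0.9340071002
Shift from A(h/2): +0.0012948174.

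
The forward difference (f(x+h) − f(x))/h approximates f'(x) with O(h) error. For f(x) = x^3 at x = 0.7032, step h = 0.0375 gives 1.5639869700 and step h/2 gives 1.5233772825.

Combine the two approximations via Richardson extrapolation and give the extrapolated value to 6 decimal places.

1.482768

Leading term ∝ h^1; use weight 2 = 2^1.
2^1×A(h/2) = 3.0467545650; minus A(h) gives 1.4827675950.
Divide by 2^1 − 1 = 1.
Extrapolated: 1.4827675950 / 1 = 1.4827675950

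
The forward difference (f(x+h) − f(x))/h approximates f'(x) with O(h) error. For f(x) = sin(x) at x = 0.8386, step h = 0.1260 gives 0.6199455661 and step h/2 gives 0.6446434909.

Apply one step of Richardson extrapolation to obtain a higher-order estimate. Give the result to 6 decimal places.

r = 1, so 2^r = 2.
Numerator 2 × A(h/2) − A(h) = 2 × 0.6446434909 − 0.6199455661 = 0.6693414157
Divide by 2^1 − 1 = 1.
0.6693414157 ÷ 1 = 0.6693414157

0.669341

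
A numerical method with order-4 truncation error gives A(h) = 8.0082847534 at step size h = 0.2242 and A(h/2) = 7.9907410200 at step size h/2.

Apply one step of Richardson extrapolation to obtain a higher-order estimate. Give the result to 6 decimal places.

r = 4: numerator weight 16, denominator 15.
Top: 16(7.9907410200) − (8.0082847534) = 119.8435715666
Denominator 16 − 1 = 15.
Result: 7.9895714378
Shift from A(h/2): −0.0011695822.

7.989571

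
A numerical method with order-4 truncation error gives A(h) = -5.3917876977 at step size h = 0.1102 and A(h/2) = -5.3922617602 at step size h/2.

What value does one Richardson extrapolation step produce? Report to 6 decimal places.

Error is O(h^4); halving h shrinks it by 2^4 = 16.
16 × (-5.3922617602) − (-5.3917876977) = -80.8844004655
Extrapolated: (-80.8844004655) / 15 = -5.3922933644

-5.392293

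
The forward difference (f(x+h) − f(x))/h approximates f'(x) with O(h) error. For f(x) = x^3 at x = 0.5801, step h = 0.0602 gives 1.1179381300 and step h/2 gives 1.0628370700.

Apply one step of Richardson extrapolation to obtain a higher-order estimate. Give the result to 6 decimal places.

1.007736

With r = 1 the leading error scales as h^1, so the weight is 2^1 = 2.
2×1.0628370700 = 2.1256741400; subtract 1.1179381300 → 1.0077360100
(2×1.0628370700 − 1.1179381300)/(2 − 1) = 1.0077360100
Gap between inputs: 5.510e-02; correction applied: −0.0551010600.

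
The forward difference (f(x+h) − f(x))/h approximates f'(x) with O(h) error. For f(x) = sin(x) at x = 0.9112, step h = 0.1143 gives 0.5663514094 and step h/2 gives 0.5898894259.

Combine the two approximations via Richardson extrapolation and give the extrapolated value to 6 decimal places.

0.613427

With r = 1 the leading error scales as h^1, so the weight is 2^1 = 2.
2 × 0.5898894259 − 0.5663514094 = 0.6134274424
Denominator 2 − 1 = 1.
(2 × 0.5898894259 − 0.5663514094)/(2 − 1) = 0.6134274424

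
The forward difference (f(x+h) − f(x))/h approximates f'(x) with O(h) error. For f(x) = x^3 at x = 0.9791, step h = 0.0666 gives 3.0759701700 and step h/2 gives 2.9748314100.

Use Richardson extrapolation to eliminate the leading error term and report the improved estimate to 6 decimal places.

The method has order 1: 2^1 = 2.
2·2.9748314100 = 5.9496628200; subtract 3.0759701700 → 2.8736926500
Extrapolated: 2.8736926500 / 1 = 2.8736926500

2.873693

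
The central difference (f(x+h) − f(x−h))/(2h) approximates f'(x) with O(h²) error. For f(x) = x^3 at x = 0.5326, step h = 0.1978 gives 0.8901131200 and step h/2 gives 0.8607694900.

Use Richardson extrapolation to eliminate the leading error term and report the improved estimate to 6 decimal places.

0.850988

r = 2: numerator weight 4, denominator 3.
A(h/2) − A(h) = 0.8607694900 − 0.8901131200 = -0.0293436300
Correction (A(h/2) − A(h))/(4 − 1) = (-0.0293436300)/3 = -0.0097812100
R = 0.8607694900 − 0.0097812100 = 0.8509882800
Correction |R − A(h/2)| = 9.781e-03; gap |A(h/2) − A(h)| = 2.934e-02.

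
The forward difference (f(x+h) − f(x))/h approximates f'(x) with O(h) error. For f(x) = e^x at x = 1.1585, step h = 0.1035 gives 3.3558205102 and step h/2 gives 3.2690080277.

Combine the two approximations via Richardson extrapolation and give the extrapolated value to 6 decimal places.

3.182196

r = 1: numerator weight 2, denominator 1.
Weighted: 6.5380160554 − 3.3558205102 = 3.1821955452
Denominator 2 − 1 = 1.
3.1821955452 ÷ 1 = 3.1821955452
Shift from A(h/2): −0.0868124825.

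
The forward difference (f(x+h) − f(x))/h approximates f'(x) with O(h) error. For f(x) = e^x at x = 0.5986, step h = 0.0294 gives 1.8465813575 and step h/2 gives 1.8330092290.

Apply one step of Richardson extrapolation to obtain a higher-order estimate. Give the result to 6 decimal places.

1.819437

With r = 1 the leading error scales as h^1, so the weight is 2^1 = 2.
Top: 2(1.8330092290) − (1.8465813575) = 1.8194371005
Divide by 2^1 − 1 = 1.
Extrapolated: 1.8194371005 / 1 = 1.8194371005
Gap between inputs: 1.357e-02; correction applied: −0.0135721285.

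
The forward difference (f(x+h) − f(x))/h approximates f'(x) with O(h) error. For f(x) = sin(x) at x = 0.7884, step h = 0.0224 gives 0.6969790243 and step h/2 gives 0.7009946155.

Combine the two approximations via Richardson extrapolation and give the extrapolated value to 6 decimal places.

The method has order 1: 2^1 = 2.
2·0.7009946155 = 1.4019892310; 1.4019892310 − 0.6969790243 = 0.7050102067
Extrapolated: 0.7050102067 / 1 = 0.7050102067
Gap between inputs: 4.016e-03; correction applied: +0.0040155912.

0.705010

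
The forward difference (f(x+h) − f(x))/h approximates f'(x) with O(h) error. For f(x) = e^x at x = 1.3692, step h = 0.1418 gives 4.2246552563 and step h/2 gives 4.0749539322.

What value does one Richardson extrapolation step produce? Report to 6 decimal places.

Order 1 gives 2^r = 2 and 2^r − 1 = 1.
2×4.0749539322 = 8.1499078644; subtract 4.2246552563 → 3.9252526081
3.9252526081 ÷ 1 = 3.9252526081

3.925253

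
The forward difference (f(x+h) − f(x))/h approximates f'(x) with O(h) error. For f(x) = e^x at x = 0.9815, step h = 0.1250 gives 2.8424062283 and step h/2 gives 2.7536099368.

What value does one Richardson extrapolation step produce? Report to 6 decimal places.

Error is O(h^1); halving h shrinks it by 2^1 = 2.
Difference of the inputs: 2.7536099368 − 2.8424062283 = -0.0887962915
Correction (A(h/2) − A(h))/(2 − 1) = (-0.0887962915)/1 = -0.0887962915
R = 2.7536099368 − 0.0887962915 = 2.6648136453
Correction |R − A(h/2)| = 8.880e-02; gap |A(h/2) − A(h)| = 8.880e-02.

2.664814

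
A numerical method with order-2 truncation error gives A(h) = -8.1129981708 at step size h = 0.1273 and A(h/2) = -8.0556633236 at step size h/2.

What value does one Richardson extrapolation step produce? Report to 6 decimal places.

Error is O(h^2); halving h shrinks it by 2^2 = 4.
4 × (-8.0556633236) = -32.2226532944; (-32.2226532944) − (-8.1129981708) = -24.1096551236
Divide by 2^2 − 1 = 3.
(-24.1096551236) ÷ 3 = -8.0365517079

-8.036552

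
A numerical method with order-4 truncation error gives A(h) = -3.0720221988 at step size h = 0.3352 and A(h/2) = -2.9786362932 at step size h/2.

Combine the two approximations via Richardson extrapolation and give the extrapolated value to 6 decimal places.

With r = 4 the leading error scales as h^4, so the weight is 2^4 = 16.
16*(-2.9786362932) = -47.6581806912; subtract (-3.0720221988) → -44.5861584924
Denominator 16 − 1 = 15.
Extrapolated: (-44.5861584924) / 15 = -2.9724105662

-2.972411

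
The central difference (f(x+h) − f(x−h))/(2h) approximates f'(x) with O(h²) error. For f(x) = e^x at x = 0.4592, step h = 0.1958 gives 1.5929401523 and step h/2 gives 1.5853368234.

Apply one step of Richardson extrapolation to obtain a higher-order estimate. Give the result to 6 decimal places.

Order 2 gives 2^r = 4 and 2^r − 1 = 3.
4×1.5853368234 = 6.3413472936; 6.3413472936 − 1.5929401523 = 4.7484071413
Divide by 2^2 − 1 = 3.
4.7484071413 ÷ 3 = 1.5828023804
Gap between inputs: 7.603e-03; correction applied: −0.0025344430.

1.582802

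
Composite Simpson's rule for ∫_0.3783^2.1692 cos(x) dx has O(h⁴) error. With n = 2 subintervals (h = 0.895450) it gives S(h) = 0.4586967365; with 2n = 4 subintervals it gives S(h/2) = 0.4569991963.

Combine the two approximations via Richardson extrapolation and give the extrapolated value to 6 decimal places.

0.456886

Error is O(h^4); halving h shrinks it by 2^4 = 16.
Numerator 16*A(h/2) − A(h) = 16*0.4569991963 − 0.4586967365 = 6.8532904043
Extrapolated: 6.8532904043 / 15 = 0.4568860270
Correction |R − A(h/2)| = 1.132e-04; gap |A(h/2) − A(h)| = 1.698e-03.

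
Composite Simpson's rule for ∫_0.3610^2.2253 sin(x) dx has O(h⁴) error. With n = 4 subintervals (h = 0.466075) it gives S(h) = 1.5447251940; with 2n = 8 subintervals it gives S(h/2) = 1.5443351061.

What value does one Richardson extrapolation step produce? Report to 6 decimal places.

1.544309

Leading term ∝ h^4; use weight 16 = 2^4.
Numerator 16×A(h/2) − A(h) = 16×1.5443351061 − 1.5447251940 = 23.1646365036
Denominator 16 − 1 = 15.
23.1646365036 ÷ 15 = 1.5443091002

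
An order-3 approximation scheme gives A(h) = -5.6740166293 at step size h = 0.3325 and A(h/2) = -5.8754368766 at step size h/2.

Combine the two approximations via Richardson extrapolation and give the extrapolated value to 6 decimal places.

-5.904211

Order 3 gives 2^r = 8 and 2^r − 1 = 7.
8·(-5.8754368766) = -47.0034950128; subtract (-5.6740166293) → -41.3294783835
(8·(-5.8754368766) − (-5.6740166293))/(8 − 1) = -5.9042111976
Gap between inputs: 2.014e-01; correction applied: −0.0287743210.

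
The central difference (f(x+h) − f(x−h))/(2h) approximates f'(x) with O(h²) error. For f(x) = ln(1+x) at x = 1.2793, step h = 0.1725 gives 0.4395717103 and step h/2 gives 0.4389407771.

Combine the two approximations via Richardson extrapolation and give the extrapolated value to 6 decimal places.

r = 2: numerator weight 4, denominator 3.
Top: 4(0.4389407771) − (0.4395717103) = 1.3161913981
Denominator 4 − 1 = 3.
R = 1.3161913981/3 = 0.4387304660
Gap between inputs: 6.309e-04; correction applied: −0.0002103111.

0.438730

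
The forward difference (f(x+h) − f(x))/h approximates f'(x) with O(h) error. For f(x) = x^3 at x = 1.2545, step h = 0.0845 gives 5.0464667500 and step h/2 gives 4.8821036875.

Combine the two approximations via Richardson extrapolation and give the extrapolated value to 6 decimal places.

Error is O(h^1); halving h shrinks it by 2^1 = 2.
Weighted: 9.7642073750 − 5.0464667500 = 4.7177406250
4.7177406250 ÷ 1 = 4.7177406250
Gap between inputs: 1.644e-01; correction applied: −0.1643630625.

4.717741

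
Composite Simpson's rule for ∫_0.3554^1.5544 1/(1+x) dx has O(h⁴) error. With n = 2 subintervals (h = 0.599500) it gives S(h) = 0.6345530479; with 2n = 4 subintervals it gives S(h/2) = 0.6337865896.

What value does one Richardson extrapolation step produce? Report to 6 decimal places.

Order 4 gives 2^r = 16 and 2^r − 1 = 15.
Numerator 16×A(h/2) − A(h) = 16×0.6337865896 − 0.6345530479 = 9.5060323857
R = 9.5060323857/15 = 0.6337354924
Shift from A(h/2): −0.0000510972.

0.633735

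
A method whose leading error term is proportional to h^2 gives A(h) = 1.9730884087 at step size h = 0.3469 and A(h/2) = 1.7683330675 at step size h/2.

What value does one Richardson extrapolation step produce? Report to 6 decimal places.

With r = 2 the leading error scales as h^2, so the weight is 2^2 = 4.
4×1.7683330675 = 7.0733322700; 7.0733322700 − 1.9730884087 = 5.1002438613
R = 5.1002438613/3 = 1.7000812871

1.700081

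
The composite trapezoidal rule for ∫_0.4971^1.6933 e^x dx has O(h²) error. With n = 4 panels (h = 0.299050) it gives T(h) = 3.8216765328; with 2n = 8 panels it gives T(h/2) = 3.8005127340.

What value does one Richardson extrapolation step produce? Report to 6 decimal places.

The method has order 2: 2^2 = 4.
Numerator 4*A(h/2) − A(h) = 4*3.8005127340 − 3.8216765328 = 11.3803744032
(4*3.8005127340 − 3.8216765328)/(4 − 1) = 3.7934581344

3.793458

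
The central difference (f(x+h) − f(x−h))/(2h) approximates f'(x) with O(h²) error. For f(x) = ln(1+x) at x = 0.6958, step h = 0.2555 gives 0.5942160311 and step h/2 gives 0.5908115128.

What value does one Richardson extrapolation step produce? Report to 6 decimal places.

The method has order 2: 2^2 = 4.
4 × 0.5908115128 − 0.5942160311 = 1.7690300201
Denominator 4 − 1 = 3.
So the Richardson estimate is 0.5896766734.
Gap between inputs: 3.405e-03; correction applied: −0.0011348394.

0.589677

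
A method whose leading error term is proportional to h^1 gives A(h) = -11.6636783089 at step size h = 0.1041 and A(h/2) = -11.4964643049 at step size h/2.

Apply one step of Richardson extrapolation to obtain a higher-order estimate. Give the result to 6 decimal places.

Leading term ∝ h^1; use weight 2 = 2^1.
Numerator 2×A(h/2) − A(h) = 2×(-11.4964643049) − (-11.6636783089) = -11.3292503009
Denominator 2 − 1 = 1.
R = (-11.3292503009)/1 = -11.3292503009
Shift from A(h/2): +0.1672140040.

-11.329250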